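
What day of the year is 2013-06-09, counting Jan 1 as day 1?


Date: June 9, 2013
Days in months 1 through 5: 151
Plus 9 days in June

Day of year: 160


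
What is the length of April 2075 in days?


April 2075

30 days


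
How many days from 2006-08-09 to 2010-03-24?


From 2006-08-09 to 2010-03-24
2006-08-09: days before August = 31 + 28 + 31 + 30 + 31 + 30 + 31 = 212 (2006 is not a leap year); day of year = 212 + 9 = 221
2010-03-24: days before March = 31 + 28 = 59 (2010 is not a leap year); day of year = 59 + 24 = 83
Rest of 2006: 365 - 221 = 144
Full years 2007 (365), 2008 (366), 2009 (365): 1096
Total = 144 + 1096 + 83 = 1323

1323 days


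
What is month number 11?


Month 11 of 12

November


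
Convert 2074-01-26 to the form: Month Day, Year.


ISO 2074-01-26 parses as year=2074, month=01, day=26
Month 1 -> January

January 26, 2074


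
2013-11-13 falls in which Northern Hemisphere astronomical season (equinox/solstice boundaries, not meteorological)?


Date: November 13
Astronomical Autumn (approx.; exact equinox/solstice day varies by year): September 22 to December 20
November 13 falls within the Autumn window

Autumn


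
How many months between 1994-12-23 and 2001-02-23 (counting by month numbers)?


From December 1994 to February 2001
7 years * 12 = 84 months, minus 10 months = 74

74 months


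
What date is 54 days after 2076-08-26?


Start: 2076-08-26, add 54 days
August 2076 has 31 days: 31 - 26 = 5 days to August 31 -> 49 left
September 2076 has 30 days -> 19 left
October 2076: 19 <= 31 -> lands on October 19

Result: 2076-10-19


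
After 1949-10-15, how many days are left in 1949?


Day of year: 288 of 365
Remaining = 365 - 288

77 days


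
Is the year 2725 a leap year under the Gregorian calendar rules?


Gregorian leap year rule: divisible by 4, but not by 100, unless also by 400.
2725 is not divisible by 4 -> not a leap year

No


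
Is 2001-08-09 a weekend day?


Anchor: Jan 1, 2001. With p = 2001 - 1 = 2000: (p + p//4 - p//100 + p//400) mod 7 = (2000 + 500 - 20 + 5) mod 7 = 2485 mod 7 = 0 -> Monday (Mon=0 ... Sun=6)
Day of year: 221; offset = 220
Weekday index = (0 + 220) mod 7 = 3 -> Thursday
Weekend days: Saturday, Sunday

No


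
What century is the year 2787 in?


Century = (year - 1) // 100 + 1
= (2787 - 1) // 100 + 1
= 2786 // 100 + 1
= 27 + 1

28th century


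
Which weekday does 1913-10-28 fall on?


Date: October 28, 1913
Anchor: Jan 1, 1913. With p = 1913 - 1 = 1912: (p + p//4 - p//100 + p//400) mod 7 = (1912 + 478 - 19 + 4) mod 7 = 2375 mod 7 = 2 -> Wednesday (Mon=0 ... Sun=6)
Days before October (Jan-Sep): 273; offset = 273 + 28 - 1 = 300
Weekday index = (2 + 300) mod 7 = 1

Day of the week: Tuesday


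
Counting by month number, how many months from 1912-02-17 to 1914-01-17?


From February 1912 to January 1914
2 years * 12 = 24 months, minus 1 month = 23

23 months


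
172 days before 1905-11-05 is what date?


Start: 1905-11-05, subtract 172 days
Back 5 days from November 5 reaches October 31, 1905 -> 167 left
October 1905 has 31 days -> back to September 30, 1905 -> 136 left
September 1905 has 30 days -> back to August 31, 1905 -> 106 left
August 1905 has 31 days -> back to July 31, 1905 -> 75 left
July 1905 has 31 days -> back to June 30, 1905 -> 44 left
June 1905 has 30 days -> back to May 31, 1905 -> 14 left
May 1905: 31 - 14 = 17 -> lands on May 17

Result: 1905-05-17


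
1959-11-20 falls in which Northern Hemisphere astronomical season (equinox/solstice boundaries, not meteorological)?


Date: November 20
Astronomical Autumn (approx.; exact equinox/solstice day varies by year): September 22 to December 20
November 20 falls within the Autumn window

Autumn


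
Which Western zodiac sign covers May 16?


Date: May 16
Conventional tropical zodiac dates: Taurus from April 20 onward; Gemini starts May 21
May 16 falls within the Taurus range

Taurus


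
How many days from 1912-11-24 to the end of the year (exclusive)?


Day of year: 329 of 366
Remaining = 366 - 329

37 days


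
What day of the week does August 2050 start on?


Target: August 1, 2050
Anchor: Jan 1, 2050. With p = 2050 - 1 = 2049: (p + p//4 - p//100 + p//400) mod 7 = (2049 + 512 - 20 + 5) mod 7 = 2546 mod 7 = 5 -> Saturday (Mon=0 ... Sun=6)
Days before August (Jan-Jul): 212 days
Weekday index = (5 + 212) mod 7 = 0

Monday


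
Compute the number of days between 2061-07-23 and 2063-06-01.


From 2061-07-23 to 2063-06-01
2061-07-23: days before July = 31 + 28 + 31 + 30 + 31 + 30 = 181 (2061 is not a leap year); day of year = 181 + 23 = 204
2063-06-01: days before June = 31 + 28 + 31 + 30 + 31 = 151 (2063 is not a leap year); day of year = 151 + 1 = 152
Rest of 2061: 365 - 204 = 161
Full years 2062 (365): 365
Total = 161 + 365 + 152 = 678

678 days


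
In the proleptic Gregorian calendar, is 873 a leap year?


Gregorian leap year rule: divisible by 4, but not by 100, unless also by 400.
873 is not divisible by 4 -> not a leap year

No


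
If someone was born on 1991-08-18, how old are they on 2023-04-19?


Birth: 1991-08-18
Reference: 2023-04-19
Year difference: 2023 - 1991 = 32
Birthday not yet reached in 2023, subtract 1

31 years old


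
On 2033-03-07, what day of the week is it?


Date: March 7, 2033
Anchor: Jan 1, 2033. With p = 2033 - 1 = 2032: (p + p//4 - p//100 + p//400) mod 7 = (2032 + 508 - 20 + 5) mod 7 = 2525 mod 7 = 5 -> Saturday (Mon=0 ... Sun=6)
Days before March (Jan-Feb): 59; offset = 59 + 7 - 1 = 65
Weekday index = (5 + 65) mod 7 = 0

Day of the week: Monday


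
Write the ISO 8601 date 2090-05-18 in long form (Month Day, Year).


ISO 2090-05-18 parses as year=2090, month=05, day=18
Month 5 -> May

May 18, 2090


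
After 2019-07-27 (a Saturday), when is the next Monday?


Current: Saturday
Target: Monday
Days ahead: 2

Next Monday: 2019-07-29


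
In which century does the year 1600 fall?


Century = (year - 1) // 100 + 1
= (1600 - 1) // 100 + 1
= 1599 // 100 + 1
= 15 + 1

16th century


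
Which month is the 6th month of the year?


Month 6 of 12

June


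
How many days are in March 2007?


March 2007

31 days


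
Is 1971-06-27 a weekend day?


Anchor: Jan 1, 1971. With p = 1971 - 1 = 1970: (p + p//4 - p//100 + p//400) mod 7 = (1970 + 492 - 19 + 4) mod 7 = 2447 mod 7 = 4 -> Friday (Mon=0 ... Sun=6)
Day of year: 178; offset = 177
Weekday index = (4 + 177) mod 7 = 6 -> Sunday
Weekend days: Saturday, Sunday

Yes


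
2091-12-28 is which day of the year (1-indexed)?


Date: December 28, 2091
Days in months 1 through 11: 334
Plus 28 days in December

Day of year: 362


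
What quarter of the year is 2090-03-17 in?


Month: March (month 3)
Q1: Jan-Mar, Q2: Apr-Jun, Q3: Jul-Sep, Q4: Oct-Dec

Q1


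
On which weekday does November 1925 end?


November 1925 has 30 days
Anchor: Jan 1, 1925. With p = 1925 - 1 = 1924: (p + p//4 - p//100 + p//400) mod 7 = (1924 + 481 - 19 + 4) mod 7 = 2390 mod 7 = 3 -> Thursday (Mon=0 ... Sun=6)
Days before November (Jan-Oct): 304; November 1 index = (3 + 304) mod 7 = 6 -> Sunday
Last day offset: 30 - 1 = 29 days
Weekday index = (6 + 29) mod 7 = 0

Monday, November 30


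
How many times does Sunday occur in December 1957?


December 1957 has 31 days
Anchor: Jan 1, 1957. With p = 1957 - 1 = 1956: (p + p//4 - p//100 + p//400) mod 7 = (1956 + 489 - 19 + 4) mod 7 = 2430 mod 7 = 1 -> Tuesday (Mon=0 ... Sun=6)
Days before December (Jan-Nov): 334; December 1 index = (1 + 334) mod 7 = 6 -> Sunday
First Sunday is December 1
Sundays: 1, 8, 15, 22, 29

5 Sundays


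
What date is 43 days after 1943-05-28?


Start: 1943-05-28, add 43 days
May 1943 has 31 days: 31 - 28 = 3 days to May 31 -> 40 left
June 1943 has 30 days -> 10 left
July 1943: 10 <= 31 -> lands on July 10

Result: 1943-07-10


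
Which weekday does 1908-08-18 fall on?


Date: August 18, 1908
Anchor: Jan 1, 1908. With p = 1908 - 1 = 1907: (p + p//4 - p//100 + p//400) mod 7 = (1907 + 476 - 19 + 4) mod 7 = 2368 mod 7 = 2 -> Wednesday (Mon=0 ... Sun=6)
Days before August (Jan-Jul): 213; offset = 213 + 18 - 1 = 230
Weekday index = (2 + 230) mod 7 = 1

Day of the week: Tuesday


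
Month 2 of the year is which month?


Month 2 of 12

February


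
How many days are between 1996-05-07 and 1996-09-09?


From 1996-05-07 to 1996-09-09
1996-05-07: days before May = 31 + 29 + 31 + 30 = 121 (1996 is a leap year); day of year = 121 + 7 = 128
1996-09-09: days before September = 31 + 29 + 31 + 30 + 31 + 30 + 31 + 31 = 244 (1996 is a leap year); day of year = 244 + 9 = 253
Same year: 253 - 128 = 125

125 days


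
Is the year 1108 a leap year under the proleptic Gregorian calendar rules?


Gregorian leap year rule: divisible by 4, but not by 100, unless also by 400.
1108 is divisible by 4 but not 100 -> leap year

Yes


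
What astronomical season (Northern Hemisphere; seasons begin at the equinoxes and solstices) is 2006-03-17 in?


Date: March 17
Astronomical Winter (approx.; exact equinox/solstice day varies by year): December 21 to March 19
March 17 falls within the Winter window

Winter


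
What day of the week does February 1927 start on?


Target: February 1, 1927
Anchor: Jan 1, 1927. With p = 1927 - 1 = 1926: (p + p//4 - p//100 + p//400) mod 7 = (1926 + 481 - 19 + 4) mod 7 = 2392 mod 7 = 5 -> Saturday (Mon=0 ... Sun=6)
Days before February (Jan): 31 days
Weekday index = (5 + 31) mod 7 = 1

Tuesday


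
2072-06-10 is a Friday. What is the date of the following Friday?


Current: Friday
Target: Friday
Days ahead: 7

Next Friday: 2072-06-17


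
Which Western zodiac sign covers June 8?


Date: June 8
Conventional tropical zodiac dates: Gemini from May 21 onward; Cancer starts June 21
June 8 falls within the Gemini range

Gemini


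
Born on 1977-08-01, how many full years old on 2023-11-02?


Birth: 1977-08-01
Reference: 2023-11-02
Year difference: 2023 - 1977 = 46

46 years old


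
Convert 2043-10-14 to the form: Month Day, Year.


ISO 2043-10-14 parses as year=2043, month=10, day=14
Month 10 -> October

October 14, 2043


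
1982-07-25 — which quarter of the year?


Month: July (month 7)
Q1: Jan-Mar, Q2: Apr-Jun, Q3: Jul-Sep, Q4: Oct-Dec

Q3


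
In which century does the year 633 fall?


Century = (year - 1) // 100 + 1
= (633 - 1) // 100 + 1
= 632 // 100 + 1
= 6 + 1

7th century


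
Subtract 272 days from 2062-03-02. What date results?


Start: 2062-03-02, subtract 272 days
Back 2 days from March 2 reaches February 28, 2062 -> 270 left
February 2062 has 28 days -> back to January 31, 2062 -> 242 left
January 2062 has 31 days -> back to December 31, 2061 -> 211 left
December 2061 has 31 days -> back to November 30, 2061 -> 180 left
November 2061 has 30 days -> back to October 31, 2061 -> 150 left
October 2061 has 31 days -> back to September 30, 2061 -> 119 left
September 2061 has 30 days -> back to August 31, 2061 -> 89 left
August 2061 has 31 days -> back to July 31, 2061 -> 58 left
July 2061 has 31 days -> back to June 30, 2061 -> 27 left
June 2061: 30 - 27 = 3 -> lands on June 3

Result: 2061-06-03


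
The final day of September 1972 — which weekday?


September 1972 has 30 days
Anchor: Jan 1, 1972. With p = 1972 - 1 = 1971: (p + p//4 - p//100 + p//400) mod 7 = (1971 + 492 - 19 + 4) mod 7 = 2448 mod 7 = 5 -> Saturday (Mon=0 ... Sun=6)
Days before September (Jan-Aug): 244; September 1 index = (5 + 244) mod 7 = 4 -> Friday
Last day offset: 30 - 1 = 29 days
Weekday index = (4 + 29) mod 7 = 5

Saturday, September 30


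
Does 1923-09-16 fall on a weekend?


Anchor: Jan 1, 1923. With p = 1923 - 1 = 1922: (p + p//4 - p//100 + p//400) mod 7 = (1922 + 480 - 19 + 4) mod 7 = 2387 mod 7 = 0 -> Monday (Mon=0 ... Sun=6)
Day of year: 259; offset = 258
Weekday index = (0 + 258) mod 7 = 6 -> Sunday
Weekend days: Saturday, Sunday

Yes


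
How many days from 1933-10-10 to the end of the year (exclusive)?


Day of year: 283 of 365
Remaining = 365 - 283

82 days


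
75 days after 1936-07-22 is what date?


Start: 1936-07-22, add 75 days
July 1936 has 31 days: 31 - 22 = 9 days to July 31 -> 66 left
August 1936 has 31 days -> 35 left
September 1936 has 30 days -> 5 left
October 1936: 5 <= 31 -> lands on October 5

Result: 1936-10-05


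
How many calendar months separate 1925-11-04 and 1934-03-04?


From November 1925 to March 1934
9 years * 12 = 108 months, minus 8 months = 100

100 months


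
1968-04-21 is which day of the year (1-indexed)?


Date: April 21, 1968
Days in months 1 through 3: 91
Plus 21 days in April

Day of year: 112


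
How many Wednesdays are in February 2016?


February 2016 has 29 days
Anchor: Jan 1, 2016. With p = 2016 - 1 = 2015: (p + p//4 - p//100 + p//400) mod 7 = (2015 + 503 - 20 + 5) mod 7 = 2503 mod 7 = 4 -> Friday (Mon=0 ... Sun=6)
Days before February (Jan): 31; February 1 index = (4 + 31) mod 7 = 0 -> Monday
First Wednesday is February 3
Wednesdays: 3, 10, 17, 24

4 Wednesdays


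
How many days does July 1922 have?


July 1922

31 days


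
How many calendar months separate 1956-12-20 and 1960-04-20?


From December 1956 to April 1960
4 years * 12 = 48 months, minus 8 months = 40

40 months


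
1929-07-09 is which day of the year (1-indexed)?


Date: July 9, 1929
Days in months 1 through 6: 181
Plus 9 days in July

Day of year: 190


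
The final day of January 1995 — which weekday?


January 1995 has 31 days
Anchor: Jan 1, 1995. With p = 1995 - 1 = 1994: (p + p//4 - p//100 + p//400) mod 7 = (1994 + 498 - 19 + 4) mod 7 = 2477 mod 7 = 6 -> Sunday (Mon=0 ... Sun=6)
January 1 is the anchor itself -> Sunday
Last day offset: 31 - 1 = 30 days
Weekday index = (6 + 30) mod 7 = 1

Tuesday, January 31


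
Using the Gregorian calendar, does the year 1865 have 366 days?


Gregorian leap year rule: divisible by 4, but not by 100, unless also by 400.
1865 is not divisible by 4 -> not a leap year

No


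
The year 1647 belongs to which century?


Century = (year - 1) // 100 + 1
= (1647 - 1) // 100 + 1
= 1646 // 100 + 1
= 16 + 1

17th century


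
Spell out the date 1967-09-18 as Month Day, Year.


ISO 1967-09-18 parses as year=1967, month=09, day=18
Month 9 -> September

September 18, 1967


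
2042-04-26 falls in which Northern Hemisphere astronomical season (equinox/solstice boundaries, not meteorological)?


Date: April 26
Astronomical Spring (approx.; exact equinox/solstice day varies by year): March 20 to June 20
April 26 falls within the Spring window

Spring


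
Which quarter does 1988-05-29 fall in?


Month: May (month 5)
Q1: Jan-Mar, Q2: Apr-Jun, Q3: Jul-Sep, Q4: Oct-Dec

Q2


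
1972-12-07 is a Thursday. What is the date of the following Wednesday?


Current: Thursday
Target: Wednesday
Days ahead: 6

Next Wednesday: 1972-12-13


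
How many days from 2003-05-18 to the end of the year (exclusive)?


Day of year: 138 of 365
Remaining = 365 - 138

227 days


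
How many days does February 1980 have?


February 1980 (leap year: yes)

29 days


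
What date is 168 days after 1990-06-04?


Start: 1990-06-04, add 168 days
June 1990 has 30 days: 30 - 4 = 26 days to June 30 -> 142 left
July 1990 has 31 days -> 111 left
August 1990 has 31 days -> 80 left
September 1990 has 30 days -> 50 left
October 1990 has 31 days -> 19 left
November 1990: 19 <= 30 -> lands on November 19

Result: 1990-11-19


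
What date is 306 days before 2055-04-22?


Start: 2055-04-22, subtract 306 days
Back 22 days from April 22 reaches March 31, 2055 -> 284 left
March 2055 has 31 days -> back to February 28, 2055 -> 253 left
February 2055 has 28 days -> back to January 31, 2055 -> 225 left
January 2055 has 31 days -> back to December 31, 2054 -> 194 left
December 2054 has 31 days -> back to November 30, 2054 -> 163 left
November 2054 has 30 days -> back to October 31, 2054 -> 133 left
October 2054 has 31 days -> back to September 30, 2054 -> 102 left
September 2054 has 30 days -> back to August 31, 2054 -> 72 left
August 2054 has 31 days -> back to July 31, 2054 -> 41 left
July 2054 has 31 days -> back to June 30, 2054 -> 10 left
June 2054: 30 - 10 = 20 -> lands on June 20

Result: 2054-06-20


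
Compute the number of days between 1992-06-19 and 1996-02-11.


From 1992-06-19 to 1996-02-11
1992-06-19: days before June = 31 + 29 + 31 + 30 + 31 = 152 (1992 is a leap year); day of year = 152 + 19 = 171
1996-02-11: days before February = 31; day of year = 31 + 11 = 42
Rest of 1992: 366 - 171 = 195
Full years 1993 (365), 1994 (365), 1995 (365): 1095
Total = 195 + 1095 + 42 = 1332

1332 days


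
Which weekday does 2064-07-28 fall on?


Date: July 28, 2064
Anchor: Jan 1, 2064. With p = 2064 - 1 = 2063: (p + p//4 - p//100 + p//400) mod 7 = (2063 + 515 - 20 + 5) mod 7 = 2563 mod 7 = 1 -> Tuesday (Mon=0 ... Sun=6)
Days before July (Jan-Jun): 182; offset = 182 + 28 - 1 = 209
Weekday index = (1 + 209) mod 7 = 0

Day of the week: Monday


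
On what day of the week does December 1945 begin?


Target: December 1, 1945
Anchor: Jan 1, 1945. With p = 1945 - 1 = 1944: (p + p//4 - p//100 + p//400) mod 7 = (1944 + 486 - 19 + 4) mod 7 = 2415 mod 7 = 0 -> Monday (Mon=0 ... Sun=6)
Days before December (Jan-Nov): 334 days
Weekday index = (0 + 334) mod 7 = 5

Saturday


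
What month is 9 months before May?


May is month 5
5 - 9 = -4; wrap: -4 + 12 = 8

August


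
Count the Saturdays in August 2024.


August 2024 has 31 days
Anchor: Jan 1, 2024. With p = 2024 - 1 = 2023: (p + p//4 - p//100 + p//400) mod 7 = (2023 + 505 - 20 + 5) mod 7 = 2513 mod 7 = 0 -> Monday (Mon=0 ... Sun=6)
Days before August (Jan-Jul): 213; August 1 index = (0 + 213) mod 7 = 3 -> Thursday
First Saturday is August 3
Saturdays: 3, 10, 17, 24, 31

5 Saturdays


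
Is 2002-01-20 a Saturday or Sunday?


Anchor: Jan 1, 2002. With p = 2002 - 1 = 2001: (p + p//4 - p//100 + p//400) mod 7 = (2001 + 500 - 20 + 5) mod 7 = 2486 mod 7 = 1 -> Tuesday (Mon=0 ... Sun=6)
Day of year: 20; offset = 19
Weekday index = (1 + 19) mod 7 = 6 -> Sunday
Weekend days: Saturday, Sunday

Yes


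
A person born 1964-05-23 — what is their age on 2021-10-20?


Birth: 1964-05-23
Reference: 2021-10-20
Year difference: 2021 - 1964 = 57

57 years old


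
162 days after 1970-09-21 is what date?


Start: 1970-09-21, add 162 days
September 1970 has 30 days: 30 - 21 = 9 days to September 30 -> 153 left
October 1970 has 31 days -> 122 left
November 1970 has 30 days -> 92 left
December 1970 has 31 days -> 61 left
January 1971 has 31 days -> 30 left
February 1971 has 28 days -> 2 left
March 1971: 2 <= 31 -> lands on March 2

Result: 1971-03-02


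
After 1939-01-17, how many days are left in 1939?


Day of year: 17 of 365
Remaining = 365 - 17

348 days


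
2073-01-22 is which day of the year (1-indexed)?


Date: January 22, 2073
No months before January
Plus 22 days in January

Day of year: 22


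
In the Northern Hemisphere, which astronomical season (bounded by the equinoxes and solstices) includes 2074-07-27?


Date: July 27
Astronomical Summer (approx.; exact equinox/solstice day varies by year): June 21 to September 21
July 27 falls within the Summer window

Summer


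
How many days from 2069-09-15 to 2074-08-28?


From 2069-09-15 to 2074-08-28
2069-09-15: days before September = 31 + 28 + 31 + 30 + 31 + 30 + 31 + 31 = 243 (2069 is not a leap year); day of year = 243 + 15 = 258
2074-08-28: days before August = 31 + 28 + 31 + 30 + 31 + 30 + 31 = 212 (2074 is not a leap year); day of year = 212 + 28 = 240
Rest of 2069: 365 - 258 = 107
Full years 2070 (365), 2071 (365), 2072 (366), 2073 (365): 1461
Total = 107 + 1461 + 240 = 1808

1808 days


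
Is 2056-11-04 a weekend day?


Anchor: Jan 1, 2056. With p = 2056 - 1 = 2055: (p + p//4 - p//100 + p//400) mod 7 = (2055 + 513 - 20 + 5) mod 7 = 2553 mod 7 = 5 -> Saturday (Mon=0 ... Sun=6)
Day of year: 309; offset = 308
Weekday index = (5 + 308) mod 7 = 5 -> Saturday
Weekend days: Saturday, Sunday

Yes


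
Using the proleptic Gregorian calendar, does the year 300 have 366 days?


Gregorian leap year rule: divisible by 4, but not by 100, unless also by 400.
300 is divisible by 100 but not 400 -> not a leap year

No


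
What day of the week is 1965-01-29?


Date: January 29, 1965
Anchor: Jan 1, 1965. With p = 1965 - 1 = 1964: (p + p//4 - p//100 + p//400) mod 7 = (1964 + 491 - 19 + 4) mod 7 = 2440 mod 7 = 4 -> Friday (Mon=0 ... Sun=6)
Days into year = 29 - 1 = 28
Weekday index = (4 + 28) mod 7 = 4

Day of the week: Friday


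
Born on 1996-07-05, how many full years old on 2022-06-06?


Birth: 1996-07-05
Reference: 2022-06-06
Year difference: 2022 - 1996 = 26
Birthday not yet reached in 2022, subtract 1

25 years old


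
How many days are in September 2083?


September 2083

30 days


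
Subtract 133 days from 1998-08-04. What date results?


Start: 1998-08-04, subtract 133 days
Back 4 days from August 4 reaches July 31, 1998 -> 129 left
July 1998 has 31 days -> back to June 30, 1998 -> 98 left
June 1998 has 30 days -> back to May 31, 1998 -> 68 left
May 1998 has 31 days -> back to April 30, 1998 -> 37 left
April 1998 has 30 days -> back to March 31, 1998 -> 7 left
March 1998: 31 - 7 = 24 -> lands on March 24

Result: 1998-03-24


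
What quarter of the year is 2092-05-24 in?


Month: May (month 5)
Q1: Jan-Mar, Q2: Apr-Jun, Q3: Jul-Sep, Q4: Oct-Dec

Q2


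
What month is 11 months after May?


May is month 5
5 + 11 = 16; wrap: 16 - 12 = 4

April


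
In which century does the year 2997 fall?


Century = (year - 1) // 100 + 1
= (2997 - 1) // 100 + 1
= 2996 // 100 + 1
= 29 + 1

30th century


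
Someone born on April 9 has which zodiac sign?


Date: April 9
Conventional tropical zodiac dates: Aries from March 21 onward; Taurus starts April 20
April 9 falls within the Aries range

Aries


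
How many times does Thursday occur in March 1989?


March 1989 has 31 days
Anchor: Jan 1, 1989. With p = 1989 - 1 = 1988: (p + p//4 - p//100 + p//400) mod 7 = (1988 + 497 - 19 + 4) mod 7 = 2470 mod 7 = 6 -> Sunday (Mon=0 ... Sun=6)
Days before March (Jan-Feb): 59; March 1 index = (6 + 59) mod 7 = 2 -> Wednesday
First Thursday is March 2
Thursdays: 2, 9, 16, 23, 30

5 Thursdays


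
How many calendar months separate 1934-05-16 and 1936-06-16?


From May 1934 to June 1936
2 years * 12 = 24 months, plus 1 month = 25

25 months


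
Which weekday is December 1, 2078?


Target: December 1, 2078
Anchor: Jan 1, 2078. With p = 2078 - 1 = 2077: (p + p//4 - p//100 + p//400) mod 7 = (2077 + 519 - 20 + 5) mod 7 = 2581 mod 7 = 5 -> Saturday (Mon=0 ... Sun=6)
Days before December (Jan-Nov): 334 days
Weekday index = (5 + 334) mod 7 = 3

Thursday


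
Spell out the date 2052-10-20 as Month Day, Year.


ISO 2052-10-20 parses as year=2052, month=10, day=20
Month 10 -> October

October 20, 2052


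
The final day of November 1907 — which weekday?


November 1907 has 30 days
Anchor: Jan 1, 1907. With p = 1907 - 1 = 1906: (p + p//4 - p//100 + p//400) mod 7 = (1906 + 476 - 19 + 4) mod 7 = 2367 mod 7 = 1 -> Tuesday (Mon=0 ... Sun=6)
Days before November (Jan-Oct): 304; November 1 index = (1 + 304) mod 7 = 4 -> Friday
Last day offset: 30 - 1 = 29 days
Weekday index = (4 + 29) mod 7 = 5

Saturday, November 30


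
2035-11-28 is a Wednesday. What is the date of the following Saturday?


Current: Wednesday
Target: Saturday
Days ahead: 3

Next Saturday: 2035-12-01


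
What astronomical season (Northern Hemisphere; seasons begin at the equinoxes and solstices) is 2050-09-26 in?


Date: September 26
Astronomical Autumn (approx.; exact equinox/solstice day varies by year): September 22 to December 20
September 26 falls within the Autumn window

Autumn


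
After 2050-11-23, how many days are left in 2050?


Day of year: 327 of 365
Remaining = 365 - 327

38 days


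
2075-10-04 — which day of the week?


Date: October 4, 2075
Anchor: Jan 1, 2075. With p = 2075 - 1 = 2074: (p + p//4 - p//100 + p//400) mod 7 = (2074 + 518 - 20 + 5) mod 7 = 2577 mod 7 = 1 -> Tuesday (Mon=0 ... Sun=6)
Days before October (Jan-Sep): 273; offset = 273 + 4 - 1 = 276
Weekday index = (1 + 276) mod 7 = 4

Day of the week: Friday


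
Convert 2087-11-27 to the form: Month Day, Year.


ISO 2087-11-27 parses as year=2087, month=11, day=27
Month 11 -> November

November 27, 2087


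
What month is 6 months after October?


October is month 10
10 + 6 = 16; wrap: 16 - 12 = 4

April


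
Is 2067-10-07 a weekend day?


Anchor: Jan 1, 2067. With p = 2067 - 1 = 2066: (p + p//4 - p//100 + p//400) mod 7 = (2066 + 516 - 20 + 5) mod 7 = 2567 mod 7 = 5 -> Saturday (Mon=0 ... Sun=6)
Day of year: 280; offset = 279
Weekday index = (5 + 279) mod 7 = 4 -> Friday
Weekend days: Saturday, Sunday

No


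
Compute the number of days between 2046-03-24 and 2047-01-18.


From 2046-03-24 to 2047-01-18
2046-03-24: days before March = 31 + 28 = 59 (2046 is not a leap year); day of year = 59 + 24 = 83
2047-01-18: day of year = 18
Rest of 2046: 365 - 83 = 282
Total = 282 + 18 = 300

300 days


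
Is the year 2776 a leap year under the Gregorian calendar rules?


Gregorian leap year rule: divisible by 4, but not by 100, unless also by 400.
2776 is divisible by 4 but not 100 -> leap year

Yes


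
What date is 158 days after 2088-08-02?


Start: 2088-08-02, add 158 days
August 2088 has 31 days: 31 - 2 = 29 days to August 31 -> 129 left
September 2088 has 30 days -> 99 left
October 2088 has 31 days -> 68 left
November 2088 has 30 days -> 38 left
December 2088 has 31 days -> 7 left
January 2089: 7 <= 31 -> lands on January 7

Result: 2089-01-07


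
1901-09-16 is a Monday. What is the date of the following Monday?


Current: Monday
Target: Monday
Days ahead: 7

Next Monday: 1901-09-23


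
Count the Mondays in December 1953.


December 1953 has 31 days
Anchor: Jan 1, 1953. With p = 1953 - 1 = 1952: (p + p//4 - p//100 + p//400) mod 7 = (1952 + 488 - 19 + 4) mod 7 = 2425 mod 7 = 3 -> Thursday (Mon=0 ... Sun=6)
Days before December (Jan-Nov): 334; December 1 index = (3 + 334) mod 7 = 1 -> Tuesday
First Monday is December 7
Mondays: 7, 14, 21, 28

4 Mondays


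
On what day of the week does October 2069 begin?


Target: October 1, 2069
Anchor: Jan 1, 2069. With p = 2069 - 1 = 2068: (p + p//4 - p//100 + p//400) mod 7 = (2068 + 517 - 20 + 5) mod 7 = 2570 mod 7 = 1 -> Tuesday (Mon=0 ... Sun=6)
Days before October (Jan-Sep): 273 days
Weekday index = (1 + 273) mod 7 = 1

Tuesday


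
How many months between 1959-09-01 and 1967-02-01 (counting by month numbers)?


From September 1959 to February 1967
8 years * 12 = 96 months, minus 7 months = 89

89 months


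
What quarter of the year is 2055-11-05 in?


Month: November (month 11)
Q1: Jan-Mar, Q2: Apr-Jun, Q3: Jul-Sep, Q4: Oct-Dec

Q4


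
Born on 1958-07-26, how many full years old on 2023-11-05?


Birth: 1958-07-26
Reference: 2023-11-05
Year difference: 2023 - 1958 = 65

65 years old


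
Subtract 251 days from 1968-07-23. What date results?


Start: 1968-07-23, subtract 251 days
Back 23 days from July 23 reaches June 30, 1968 -> 228 left
June 1968 has 30 days -> back to May 31, 1968 -> 198 left
May 1968 has 31 days -> back to April 30, 1968 -> 167 left
April 1968 has 30 days -> back to March 31, 1968 -> 137 left
March 1968 has 31 days -> back to February 29, 1968 -> 106 left
February 1968 has 29 days -> back to January 31, 1968 -> 77 left
January 1968 has 31 days -> back to December 31, 1967 -> 46 left
December 1967 has 31 days -> back to November 30, 1967 -> 15 left
November 1967: 30 - 15 = 15 -> lands on November 15

Result: 1967-11-15


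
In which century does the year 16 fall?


Century = (year - 1) // 100 + 1
= (16 - 1) // 100 + 1
= 15 // 100 + 1
= 0 + 1

1st century


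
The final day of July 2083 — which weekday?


July 2083 has 31 days
Anchor: Jan 1, 2083. With p = 2083 - 1 = 2082: (p + p//4 - p//100 + p//400) mod 7 = (2082 + 520 - 20 + 5) mod 7 = 2587 mod 7 = 4 -> Friday (Mon=0 ... Sun=6)
Days before July (Jan-Jun): 181; July 1 index = (4 + 181) mod 7 = 3 -> Thursday
Last day offset: 31 - 1 = 30 days
Weekday index = (3 + 30) mod 7 = 5

Saturday, July 31


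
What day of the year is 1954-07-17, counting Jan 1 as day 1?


Date: July 17, 1954
Days in months 1 through 6: 181
Plus 17 days in July

Day of year: 198


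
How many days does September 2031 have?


September 2031

30 days


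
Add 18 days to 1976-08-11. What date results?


Start: 1976-08-11, add 18 days
August 1976 has 31 days; 11 + 18 = 29 stays within August

Result: 1976-08-29


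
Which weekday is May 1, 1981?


Target: May 1, 1981
Anchor: Jan 1, 1981. With p = 1981 - 1 = 1980: (p + p//4 - p//100 + p//400) mod 7 = (1980 + 495 - 19 + 4) mod 7 = 2460 mod 7 = 3 -> Thursday (Mon=0 ... Sun=6)
Days before May (Jan-Apr): 120 days
Weekday index = (3 + 120) mod 7 = 4

Friday


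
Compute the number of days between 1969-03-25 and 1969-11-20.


From 1969-03-25 to 1969-11-20
1969-03-25: days before March = 31 + 28 = 59 (1969 is not a leap year); day of year = 59 + 25 = 84
1969-11-20: days before November = 31 + 28 + 31 + 30 + 31 + 30 + 31 + 31 + 30 + 31 = 304 (1969 is not a leap year); day of year = 304 + 20 = 324
Same year: 324 - 84 = 240

240 days


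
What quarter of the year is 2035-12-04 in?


Month: December (month 12)
Q1: Jan-Mar, Q2: Apr-Jun, Q3: Jul-Sep, Q4: Oct-Dec

Q4


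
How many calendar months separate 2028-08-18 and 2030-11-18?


From August 2028 to November 2030
2 years * 12 = 24 months, plus 3 months = 27

27 months


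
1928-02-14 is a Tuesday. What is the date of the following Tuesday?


Current: Tuesday
Target: Tuesday
Days ahead: 7

Next Tuesday: 1928-02-21


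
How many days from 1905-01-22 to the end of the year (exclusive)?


Day of year: 22 of 365
Remaining = 365 - 22

343 days


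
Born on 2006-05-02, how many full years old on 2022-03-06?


Birth: 2006-05-02
Reference: 2022-03-06
Year difference: 2022 - 2006 = 16
Birthday not yet reached in 2022, subtract 1

15 years old


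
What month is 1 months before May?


May is month 5
5 - 1 = 4

April


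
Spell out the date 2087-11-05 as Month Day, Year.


ISO 2087-11-05 parses as year=2087, month=11, day=05
Month 11 -> November

November 5, 2087


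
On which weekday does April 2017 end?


April 2017 has 30 days
Anchor: Jan 1, 2017. With p = 2017 - 1 = 2016: (p + p//4 - p//100 + p//400) mod 7 = (2016 + 504 - 20 + 5) mod 7 = 2505 mod 7 = 6 -> Sunday (Mon=0 ... Sun=6)
Days before April (Jan-Mar): 90; April 1 index = (6 + 90) mod 7 = 5 -> Saturday
Last day offset: 30 - 1 = 29 days
Weekday index = (5 + 29) mod 7 = 6

Sunday, April 30


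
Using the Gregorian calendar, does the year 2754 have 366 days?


Gregorian leap year rule: divisible by 4, but not by 100, unless also by 400.
2754 is not divisible by 4 -> not a leap year

No


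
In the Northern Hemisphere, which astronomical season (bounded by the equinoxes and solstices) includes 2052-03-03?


Date: March 3
Astronomical Winter (approx.; exact equinox/solstice day varies by year): December 21 to March 19
March 3 falls within the Winter window

Winter


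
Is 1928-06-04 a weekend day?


Anchor: Jan 1, 1928. With p = 1928 - 1 = 1927: (p + p//4 - p//100 + p//400) mod 7 = (1927 + 481 - 19 + 4) mod 7 = 2393 mod 7 = 6 -> Sunday (Mon=0 ... Sun=6)
Day of year: 156; offset = 155
Weekday index = (6 + 155) mod 7 = 0 -> Monday
Weekend days: Saturday, Sunday

No


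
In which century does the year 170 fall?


Century = (year - 1) // 100 + 1
= (170 - 1) // 100 + 1
= 169 // 100 + 1
= 1 + 1

2nd century


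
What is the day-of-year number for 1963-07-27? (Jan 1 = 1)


Date: July 27, 1963
Days in months 1 through 6: 181
Plus 27 days in July

Day of year: 208


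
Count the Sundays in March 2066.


March 2066 has 31 days
Anchor: Jan 1, 2066. With p = 2066 - 1 = 2065: (p + p//4 - p//100 + p//400) mod 7 = (2065 + 516 - 20 + 5) mod 7 = 2566 mod 7 = 4 -> Friday (Mon=0 ... Sun=6)
Days before March (Jan-Feb): 59; March 1 index = (4 + 59) mod 7 = 0 -> Monday
First Sunday is March 7
Sundays: 7, 14, 21, 28

4 Sundays


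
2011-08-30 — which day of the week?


Date: August 30, 2011
Anchor: Jan 1, 2011. With p = 2011 - 1 = 2010: (p + p//4 - p//100 + p//400) mod 7 = (2010 + 502 - 20 + 5) mod 7 = 2497 mod 7 = 5 -> Saturday (Mon=0 ... Sun=6)
Days before August (Jan-Jul): 212; offset = 212 + 30 - 1 = 241
Weekday index = (5 + 241) mod 7 = 1

Day of the week: Tuesday


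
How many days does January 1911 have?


January 1911

31 days


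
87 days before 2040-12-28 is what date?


Start: 2040-12-28, subtract 87 days
Back 28 days from December 28 reaches November 30, 2040 -> 59 left
November 2040 has 30 days -> back to October 31, 2040 -> 29 left
October 2040: 31 - 29 = 2 -> lands on October 2

Result: 2040-10-02


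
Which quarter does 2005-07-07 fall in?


Month: July (month 7)
Q1: Jan-Mar, Q2: Apr-Jun, Q3: Jul-Sep, Q4: Oct-Dec

Q3


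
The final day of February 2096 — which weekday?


February 2096 has 29 days
Anchor: Jan 1, 2096. With p = 2096 - 1 = 2095: (p + p//4 - p//100 + p//400) mod 7 = (2095 + 523 - 20 + 5) mod 7 = 2603 mod 7 = 6 -> Sunday (Mon=0 ... Sun=6)
Days before February (Jan): 31; February 1 index = (6 + 31) mod 7 = 2 -> Wednesday
Last day offset: 29 - 1 = 28 days
Weekday index = (2 + 28) mod 7 = 2

Wednesday, February 29


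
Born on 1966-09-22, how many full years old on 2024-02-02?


Birth: 1966-09-22
Reference: 2024-02-02
Year difference: 2024 - 1966 = 58
Birthday not yet reached in 2024, subtract 1

57 years old


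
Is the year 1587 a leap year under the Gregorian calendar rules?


Gregorian leap year rule: divisible by 4, but not by 100, unless also by 400.
1587 is not divisible by 4 -> not a leap year

No


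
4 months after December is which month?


December is month 12
12 + 4 = 16; wrap: 16 - 12 = 4

April


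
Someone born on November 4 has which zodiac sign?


Date: November 4
Conventional tropical zodiac dates: Scorpio from October 23 onward; Sagittarius starts November 22
November 4 falls within the Scorpio range

Scorpio


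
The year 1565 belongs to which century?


Century = (year - 1) // 100 + 1
= (1565 - 1) // 100 + 1
= 1564 // 100 + 1
= 15 + 1

16th century


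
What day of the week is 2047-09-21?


Date: September 21, 2047
Anchor: Jan 1, 2047. With p = 2047 - 1 = 2046: (p + p//4 - p//100 + p//400) mod 7 = (2046 + 511 - 20 + 5) mod 7 = 2542 mod 7 = 1 -> Tuesday (Mon=0 ... Sun=6)
Days before September (Jan-Aug): 243; offset = 243 + 21 - 1 = 263
Weekday index = (1 + 263) mod 7 = 5

Day of the week: Saturday


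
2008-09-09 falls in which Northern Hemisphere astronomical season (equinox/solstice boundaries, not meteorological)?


Date: September 9
Astronomical Summer (approx.; exact equinox/solstice day varies by year): June 21 to September 21
September 9 falls within the Summer window

Summer


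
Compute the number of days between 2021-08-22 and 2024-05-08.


From 2021-08-22 to 2024-05-08
2021-08-22: days before August = 31 + 28 + 31 + 30 + 31 + 30 + 31 = 212 (2021 is not a leap year); day of year = 212 + 22 = 234
2024-05-08: days before May = 31 + 29 + 31 + 30 = 121 (2024 is a leap year); day of year = 121 + 8 = 129
Rest of 2021: 365 - 234 = 131
Full years 2022 (365), 2023 (365): 730
Total = 131 + 730 + 129 = 990

990 days


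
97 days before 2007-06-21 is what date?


Start: 2007-06-21, subtract 97 days
Back 21 days from June 21 reaches May 31, 2007 -> 76 left
May 2007 has 31 days -> back to April 30, 2007 -> 45 left
April 2007 has 30 days -> back to March 31, 2007 -> 15 left
March 2007: 31 - 15 = 16 -> lands on March 16

Result: 2007-03-16


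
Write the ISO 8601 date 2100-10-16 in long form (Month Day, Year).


ISO 2100-10-16 parses as year=2100, month=10, day=16
Month 10 -> October

October 16, 2100


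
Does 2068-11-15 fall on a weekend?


Anchor: Jan 1, 2068. With p = 2068 - 1 = 2067: (p + p//4 - p//100 + p//400) mod 7 = (2067 + 516 - 20 + 5) mod 7 = 2568 mod 7 = 6 -> Sunday (Mon=0 ... Sun=6)
Day of year: 320; offset = 319
Weekday index = (6 + 319) mod 7 = 3 -> Thursday
Weekend days: Saturday, Sunday

No


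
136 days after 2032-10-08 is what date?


Start: 2032-10-08, add 136 days
October 2032 has 31 days: 31 - 8 = 23 days to October 31 -> 113 left
November 2032 has 30 days -> 83 left
December 2032 has 31 days -> 52 left
January 2033 has 31 days -> 21 left
February 2033: 21 <= 28 -> lands on February 21

Result: 2033-02-21


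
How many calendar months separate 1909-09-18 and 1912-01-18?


From September 1909 to January 1912
3 years * 12 = 36 months, minus 8 months = 28

28 months


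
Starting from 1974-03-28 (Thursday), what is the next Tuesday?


Current: Thursday
Target: Tuesday
Days ahead: 5

Next Tuesday: 1974-04-02


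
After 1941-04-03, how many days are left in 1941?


Day of year: 93 of 365
Remaining = 365 - 93

272 days


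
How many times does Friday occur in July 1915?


July 1915 has 31 days
Anchor: Jan 1, 1915. With p = 1915 - 1 = 1914: (p + p//4 - p//100 + p//400) mod 7 = (1914 + 478 - 19 + 4) mod 7 = 2377 mod 7 = 4 -> Friday (Mon=0 ... Sun=6)
Days before July (Jan-Jun): 181; July 1 index = (4 + 181) mod 7 = 3 -> Thursday
First Friday is July 2
Fridays: 2, 9, 16, 23, 30

5 Fridays


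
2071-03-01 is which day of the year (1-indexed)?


Date: March 1, 2071
Days in months 1 through 2: 59
Plus 1 days in March

Day of year: 60


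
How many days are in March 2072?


March 2072

31 days


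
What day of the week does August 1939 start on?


Target: August 1, 1939
Anchor: Jan 1, 1939. With p = 1939 - 1 = 1938: (p + p//4 - p//100 + p//400) mod 7 = (1938 + 484 - 19 + 4) mod 7 = 2407 mod 7 = 6 -> Sunday (Mon=0 ... Sun=6)
Days before August (Jan-Jul): 212 days
Weekday index = (6 + 212) mod 7 = 1

Tuesday


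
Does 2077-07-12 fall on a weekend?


Anchor: Jan 1, 2077. With p = 2077 - 1 = 2076: (p + p//4 - p//100 + p//400) mod 7 = (2076 + 519 - 20 + 5) mod 7 = 2580 mod 7 = 4 -> Friday (Mon=0 ... Sun=6)
Day of year: 193; offset = 192
Weekday index = (4 + 192) mod 7 = 0 -> Monday
Weekend days: Saturday, Sunday

No


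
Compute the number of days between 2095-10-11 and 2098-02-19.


From 2095-10-11 to 2098-02-19
2095-10-11: days before October = 31 + 28 + 31 + 30 + 31 + 30 + 31 + 31 + 30 = 273 (2095 is not a leap year); day of year = 273 + 11 = 284
2098-02-19: days before February = 31; day of year = 31 + 19 = 50
Rest of 2095: 365 - 284 = 81
Full years 2096 (366), 2097 (365): 731
Total = 81 + 731 + 50 = 862

862 days


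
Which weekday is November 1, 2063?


Target: November 1, 2063
Anchor: Jan 1, 2063. With p = 2063 - 1 = 2062: (p + p//4 - p//100 + p//400) mod 7 = (2062 + 515 - 20 + 5) mod 7 = 2562 mod 7 = 0 -> Monday (Mon=0 ... Sun=6)
Days before November (Jan-Oct): 304 days
Weekday index = (0 + 304) mod 7 = 3

Thursday


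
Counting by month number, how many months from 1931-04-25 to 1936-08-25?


From April 1931 to August 1936
5 years * 12 = 60 months, plus 4 months = 64

64 months


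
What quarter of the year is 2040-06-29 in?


Month: June (month 6)
Q1: Jan-Mar, Q2: Apr-Jun, Q3: Jul-Sep, Q4: Oct-Dec

Q2


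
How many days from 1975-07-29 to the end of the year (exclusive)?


Day of year: 210 of 365
Remaining = 365 - 210

155 days


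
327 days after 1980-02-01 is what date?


Start: 1980-02-01, add 327 days
February 1980 has 29 days: 29 - 1 = 28 days to February 29 -> 299 left
March 1980 has 31 days -> 268 left
April 1980 has 30 days -> 238 left
May 1980 has 31 days -> 207 left
June 1980 has 30 days -> 177 left
July 1980 has 31 days -> 146 left
August 1980 has 31 days -> 115 left
September 1980 has 30 days -> 85 left
October 1980 has 31 days -> 54 left
November 1980 has 30 days -> 24 left
December 1980: 24 <= 31 -> lands on December 24

Result: 1980-12-24
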